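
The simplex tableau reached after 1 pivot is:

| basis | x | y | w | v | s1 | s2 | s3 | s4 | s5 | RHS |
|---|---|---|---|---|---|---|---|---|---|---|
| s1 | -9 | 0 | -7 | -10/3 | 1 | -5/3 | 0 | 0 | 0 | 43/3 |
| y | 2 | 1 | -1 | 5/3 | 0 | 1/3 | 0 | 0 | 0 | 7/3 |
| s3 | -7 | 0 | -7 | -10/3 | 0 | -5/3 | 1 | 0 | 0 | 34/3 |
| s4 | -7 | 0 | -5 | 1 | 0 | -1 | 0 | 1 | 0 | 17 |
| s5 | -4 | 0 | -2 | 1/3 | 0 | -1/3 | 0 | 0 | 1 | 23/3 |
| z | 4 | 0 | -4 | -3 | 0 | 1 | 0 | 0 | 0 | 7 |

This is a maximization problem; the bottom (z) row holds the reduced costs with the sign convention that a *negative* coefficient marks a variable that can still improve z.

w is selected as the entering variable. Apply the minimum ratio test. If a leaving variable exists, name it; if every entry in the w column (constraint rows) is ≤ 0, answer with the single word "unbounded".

w-column entries: row 1: -7, row 2: -1, row 3: -7, row 4: -5, row 5: -2. All ≤ 0, so w can increase without bound; the LP is unbounded in this direction.

unbounded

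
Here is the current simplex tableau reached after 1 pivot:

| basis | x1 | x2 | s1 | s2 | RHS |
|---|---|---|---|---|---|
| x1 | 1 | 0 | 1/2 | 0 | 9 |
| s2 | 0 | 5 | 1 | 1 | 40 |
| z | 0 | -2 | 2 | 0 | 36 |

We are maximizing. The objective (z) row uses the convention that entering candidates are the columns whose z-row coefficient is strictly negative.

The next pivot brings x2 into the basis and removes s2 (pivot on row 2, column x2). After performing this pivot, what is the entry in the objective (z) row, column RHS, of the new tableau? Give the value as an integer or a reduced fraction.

52

Pivot element is row 2, column x2: 5.
Normalize row 2: new (row 2, RHS) = 40/5 = 8.
z-row ← z-row − (-2)·(new row 2): 36 − (-2)·8 = 52.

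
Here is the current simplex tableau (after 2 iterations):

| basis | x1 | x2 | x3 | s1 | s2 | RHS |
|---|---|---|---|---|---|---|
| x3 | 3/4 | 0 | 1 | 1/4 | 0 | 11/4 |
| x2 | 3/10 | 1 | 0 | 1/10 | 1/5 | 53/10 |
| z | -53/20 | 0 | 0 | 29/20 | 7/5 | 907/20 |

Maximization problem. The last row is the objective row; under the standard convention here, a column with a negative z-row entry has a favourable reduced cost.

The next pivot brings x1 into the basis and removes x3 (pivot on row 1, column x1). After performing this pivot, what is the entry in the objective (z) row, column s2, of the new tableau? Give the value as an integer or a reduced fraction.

Pivot element is row 1, column x1: 3/4.
Normalize row 1: new (row 1, s2) = 0/(3/4) = 0.
z-row ← z-row − (-53/20)·(new row 1): 7/5 − (-53/20)·0 = 7/5.

7/5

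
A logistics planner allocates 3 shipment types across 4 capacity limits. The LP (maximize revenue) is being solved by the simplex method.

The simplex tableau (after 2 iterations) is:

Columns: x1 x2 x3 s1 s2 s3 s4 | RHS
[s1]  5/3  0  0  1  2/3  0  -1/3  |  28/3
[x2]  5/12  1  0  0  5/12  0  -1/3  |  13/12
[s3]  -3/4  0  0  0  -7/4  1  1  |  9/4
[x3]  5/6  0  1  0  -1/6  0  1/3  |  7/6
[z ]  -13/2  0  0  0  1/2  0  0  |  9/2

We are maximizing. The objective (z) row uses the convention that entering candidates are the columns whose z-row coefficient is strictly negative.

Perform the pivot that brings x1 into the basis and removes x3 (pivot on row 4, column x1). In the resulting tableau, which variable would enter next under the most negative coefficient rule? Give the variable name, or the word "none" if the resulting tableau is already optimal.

Pivot element 5/6. New z-row = old z-row − (-13/2)·(row 4/(5/6)).
Updated z-row coefficients: x1: 0, x2: 0, x3: 39/5, s1: 0, s2: -4/5, s3: 0, s4: 13/5.
The most negative is -4/5 in column s2, so s2 would enter next.

s2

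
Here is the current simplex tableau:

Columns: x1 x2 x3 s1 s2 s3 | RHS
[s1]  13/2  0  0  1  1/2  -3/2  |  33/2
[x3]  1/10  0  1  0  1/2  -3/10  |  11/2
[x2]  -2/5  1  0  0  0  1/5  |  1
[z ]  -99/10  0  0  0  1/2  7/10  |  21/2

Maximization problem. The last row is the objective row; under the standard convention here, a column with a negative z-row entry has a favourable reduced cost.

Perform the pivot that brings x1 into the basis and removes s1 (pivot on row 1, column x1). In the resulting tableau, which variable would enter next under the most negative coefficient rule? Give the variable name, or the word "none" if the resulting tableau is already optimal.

s3

Pivot element 13/2. New z-row = old z-row − (-99/10)·(row 1/(13/2)).
Updated z-row coefficients: x1: 0, x2: 0, x3: 0, s1: 99/65, s2: 82/65, s3: -103/65.
The most negative is -103/65 in column s3, so s3 would enter next.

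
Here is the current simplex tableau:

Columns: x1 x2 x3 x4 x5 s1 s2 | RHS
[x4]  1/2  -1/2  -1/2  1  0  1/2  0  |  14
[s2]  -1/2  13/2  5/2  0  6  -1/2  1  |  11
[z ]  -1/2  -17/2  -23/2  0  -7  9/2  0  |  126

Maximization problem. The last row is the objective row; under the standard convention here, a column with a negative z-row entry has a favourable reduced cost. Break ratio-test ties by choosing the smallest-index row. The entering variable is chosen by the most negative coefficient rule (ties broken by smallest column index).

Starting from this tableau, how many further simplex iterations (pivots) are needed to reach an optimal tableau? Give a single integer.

2

pivot: x3 in, s2 out → z = 883/5
pivot: x1 in, x4 out → z = 290
No improving column remains; optimal.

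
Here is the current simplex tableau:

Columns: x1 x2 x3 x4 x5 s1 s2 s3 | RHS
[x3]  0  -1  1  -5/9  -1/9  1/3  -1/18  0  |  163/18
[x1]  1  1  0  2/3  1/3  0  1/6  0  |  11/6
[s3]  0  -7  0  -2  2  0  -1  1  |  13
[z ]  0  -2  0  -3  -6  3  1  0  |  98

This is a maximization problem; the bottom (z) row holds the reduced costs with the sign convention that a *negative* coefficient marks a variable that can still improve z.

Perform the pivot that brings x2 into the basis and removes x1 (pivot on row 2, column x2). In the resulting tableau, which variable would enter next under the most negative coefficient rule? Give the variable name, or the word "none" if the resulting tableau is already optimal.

x5

Pivot element 1. New z-row = old z-row − (-2)·(row 2/1).
Updated z-row coefficients: x1: 2, x2: 0, x3: 0, x4: -5/3, x5: -16/3, s1: 3, s2: 4/3, s3: 0.
The most negative is -16/3 in column x5, so x5 would enter next.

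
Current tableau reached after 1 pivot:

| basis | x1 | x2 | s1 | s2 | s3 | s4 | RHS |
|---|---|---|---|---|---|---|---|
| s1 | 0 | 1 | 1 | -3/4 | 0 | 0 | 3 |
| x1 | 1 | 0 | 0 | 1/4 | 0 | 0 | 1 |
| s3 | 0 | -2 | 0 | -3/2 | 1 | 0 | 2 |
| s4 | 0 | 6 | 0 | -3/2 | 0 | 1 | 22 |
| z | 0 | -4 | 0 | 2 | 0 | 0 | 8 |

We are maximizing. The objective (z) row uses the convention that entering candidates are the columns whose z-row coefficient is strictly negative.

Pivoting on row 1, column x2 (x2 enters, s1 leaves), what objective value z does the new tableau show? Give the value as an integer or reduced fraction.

Minimum ratio for x2: 3/1 = 3.
z changes by −(z-row coeff of x2)·ratio = −(-4)·3 = 12.
New z = 8 + 12 = 20.

20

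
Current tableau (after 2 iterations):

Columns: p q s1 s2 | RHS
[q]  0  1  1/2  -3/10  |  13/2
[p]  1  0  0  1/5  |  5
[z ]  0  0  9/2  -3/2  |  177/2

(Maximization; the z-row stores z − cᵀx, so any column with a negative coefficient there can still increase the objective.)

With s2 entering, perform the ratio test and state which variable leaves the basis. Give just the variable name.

p

Ratios: row 1 (q): entry -3/10 ≤ 0, skip; row 2 (p): 5/(1/5) = 25.
Minimum ratio 25 is in the p row, so p leaves.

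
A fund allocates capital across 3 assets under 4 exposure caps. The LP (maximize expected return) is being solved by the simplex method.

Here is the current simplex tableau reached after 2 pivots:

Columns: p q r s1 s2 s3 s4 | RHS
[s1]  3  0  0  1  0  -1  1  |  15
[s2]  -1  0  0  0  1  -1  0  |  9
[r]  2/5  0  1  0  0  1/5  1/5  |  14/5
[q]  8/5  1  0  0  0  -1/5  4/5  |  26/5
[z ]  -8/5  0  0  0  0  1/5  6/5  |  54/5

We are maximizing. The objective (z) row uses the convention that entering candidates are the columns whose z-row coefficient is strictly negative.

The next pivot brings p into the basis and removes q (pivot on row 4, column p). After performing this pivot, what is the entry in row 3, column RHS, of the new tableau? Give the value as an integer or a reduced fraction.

3/2

Pivot element is row 4, column p: 8/5.
Normalize row 4: new (row 4, RHS) = (26/5)/(8/5) = 13/4.
row 3 ← row 3 − (2/5)·(new row 4): 14/5 − (2/5)·(13/4) = 3/2.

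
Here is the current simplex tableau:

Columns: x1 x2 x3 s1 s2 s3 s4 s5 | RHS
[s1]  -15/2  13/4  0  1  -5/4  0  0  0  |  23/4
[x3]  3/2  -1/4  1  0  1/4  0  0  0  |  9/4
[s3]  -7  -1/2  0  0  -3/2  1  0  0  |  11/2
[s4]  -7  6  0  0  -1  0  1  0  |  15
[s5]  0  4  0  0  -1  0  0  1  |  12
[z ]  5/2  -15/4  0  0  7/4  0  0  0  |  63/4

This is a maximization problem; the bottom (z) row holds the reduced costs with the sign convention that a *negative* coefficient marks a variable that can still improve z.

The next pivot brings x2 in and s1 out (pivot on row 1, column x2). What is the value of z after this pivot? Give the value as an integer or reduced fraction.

291/13

Minimum ratio for x2: (23/4)/(13/4) = 23/13.
z changes by −(z-row coeff of x2)·ratio = −(-15/4)·(23/13) = 345/52.
New z = 63/4 + (345/52) = 291/13.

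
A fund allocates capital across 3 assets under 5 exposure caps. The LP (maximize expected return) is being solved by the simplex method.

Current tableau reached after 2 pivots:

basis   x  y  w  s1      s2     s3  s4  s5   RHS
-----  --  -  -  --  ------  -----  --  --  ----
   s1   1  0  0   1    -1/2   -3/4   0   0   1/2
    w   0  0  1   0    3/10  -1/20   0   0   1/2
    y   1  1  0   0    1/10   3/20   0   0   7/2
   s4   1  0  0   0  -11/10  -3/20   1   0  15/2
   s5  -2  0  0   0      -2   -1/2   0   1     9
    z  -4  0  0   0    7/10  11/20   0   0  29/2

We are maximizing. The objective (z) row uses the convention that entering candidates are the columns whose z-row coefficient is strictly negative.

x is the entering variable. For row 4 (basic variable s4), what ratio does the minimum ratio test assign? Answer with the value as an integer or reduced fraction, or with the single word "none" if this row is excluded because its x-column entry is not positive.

Ratio = RHS / (x entry) = (15/2) / 1 = 15/2.

15/2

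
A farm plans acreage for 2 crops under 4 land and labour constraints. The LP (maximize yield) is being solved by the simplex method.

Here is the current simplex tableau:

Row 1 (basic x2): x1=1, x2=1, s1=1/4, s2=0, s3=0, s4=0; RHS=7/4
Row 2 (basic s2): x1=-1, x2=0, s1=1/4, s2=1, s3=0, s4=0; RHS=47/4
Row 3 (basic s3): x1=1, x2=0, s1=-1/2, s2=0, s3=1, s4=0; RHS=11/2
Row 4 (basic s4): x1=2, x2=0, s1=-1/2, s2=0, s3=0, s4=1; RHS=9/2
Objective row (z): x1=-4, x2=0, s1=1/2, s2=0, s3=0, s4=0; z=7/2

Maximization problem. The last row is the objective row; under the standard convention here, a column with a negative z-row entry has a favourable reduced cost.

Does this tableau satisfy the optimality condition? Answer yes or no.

no

Column x1 has objective-row coefficient -4, which is negative; an improving pivot exists, so not yet optimal.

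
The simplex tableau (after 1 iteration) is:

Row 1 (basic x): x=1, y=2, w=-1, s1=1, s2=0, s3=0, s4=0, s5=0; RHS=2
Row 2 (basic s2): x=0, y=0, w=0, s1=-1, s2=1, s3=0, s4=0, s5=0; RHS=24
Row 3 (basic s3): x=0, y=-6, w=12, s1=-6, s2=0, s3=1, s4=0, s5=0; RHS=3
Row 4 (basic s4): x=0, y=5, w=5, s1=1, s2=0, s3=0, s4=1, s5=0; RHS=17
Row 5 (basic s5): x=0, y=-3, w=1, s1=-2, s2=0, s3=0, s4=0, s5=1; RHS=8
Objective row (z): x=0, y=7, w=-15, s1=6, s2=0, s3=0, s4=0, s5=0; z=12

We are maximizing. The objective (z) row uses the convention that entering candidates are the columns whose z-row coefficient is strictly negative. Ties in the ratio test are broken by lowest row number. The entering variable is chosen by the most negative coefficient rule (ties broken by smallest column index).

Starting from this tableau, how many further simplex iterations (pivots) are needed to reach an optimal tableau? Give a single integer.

pivot: w in, s3 out → z = 63/4
pivot: s1 in, x out → z = 45/2
No improving column remains; optimal.

2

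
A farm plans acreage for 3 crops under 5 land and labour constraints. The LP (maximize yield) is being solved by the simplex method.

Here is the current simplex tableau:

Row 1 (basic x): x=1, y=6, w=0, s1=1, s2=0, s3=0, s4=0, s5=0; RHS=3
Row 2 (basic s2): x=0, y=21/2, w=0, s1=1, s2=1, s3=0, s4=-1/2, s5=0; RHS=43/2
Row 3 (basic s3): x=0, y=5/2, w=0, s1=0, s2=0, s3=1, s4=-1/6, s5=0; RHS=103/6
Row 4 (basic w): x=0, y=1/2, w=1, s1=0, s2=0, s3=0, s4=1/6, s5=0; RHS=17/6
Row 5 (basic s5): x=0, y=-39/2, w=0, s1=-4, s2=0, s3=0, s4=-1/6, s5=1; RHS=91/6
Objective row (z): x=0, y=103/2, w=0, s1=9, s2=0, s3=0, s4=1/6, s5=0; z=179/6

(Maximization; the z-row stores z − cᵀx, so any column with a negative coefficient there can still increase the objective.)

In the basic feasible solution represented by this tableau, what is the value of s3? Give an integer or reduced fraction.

s3 is basic (row 3); its value is the RHS of that row: 103/6.

103/6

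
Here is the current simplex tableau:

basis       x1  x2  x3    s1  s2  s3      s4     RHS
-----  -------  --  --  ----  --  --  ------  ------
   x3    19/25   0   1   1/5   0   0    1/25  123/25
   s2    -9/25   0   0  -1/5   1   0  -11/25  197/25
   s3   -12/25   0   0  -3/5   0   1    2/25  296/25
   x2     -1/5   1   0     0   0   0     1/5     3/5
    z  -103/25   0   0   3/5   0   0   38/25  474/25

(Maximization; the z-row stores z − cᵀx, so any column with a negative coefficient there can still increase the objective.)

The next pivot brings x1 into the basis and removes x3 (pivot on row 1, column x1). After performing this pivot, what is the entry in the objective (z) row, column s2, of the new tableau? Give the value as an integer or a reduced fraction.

0

Pivot element is row 1, column x1: 19/25.
Normalize row 1: new (row 1, s2) = 0/(19/25) = 0.
z-row ← z-row − (-103/25)·(new row 1): 0 − (-103/25)·0 = 0.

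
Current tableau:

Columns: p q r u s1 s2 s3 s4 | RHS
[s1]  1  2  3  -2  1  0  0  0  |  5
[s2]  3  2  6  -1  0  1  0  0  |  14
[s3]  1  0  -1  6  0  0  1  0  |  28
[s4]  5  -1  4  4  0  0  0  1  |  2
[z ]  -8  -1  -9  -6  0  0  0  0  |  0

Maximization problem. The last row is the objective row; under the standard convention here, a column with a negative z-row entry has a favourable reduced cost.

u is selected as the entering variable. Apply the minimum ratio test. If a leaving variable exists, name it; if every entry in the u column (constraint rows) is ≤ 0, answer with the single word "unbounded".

Ratios: row 1 (s1): entry -2 ≤ 0, skip; row 2 (s2): entry -1 ≤ 0, skip; row 3 (s3): 28/6 = 14/3; row 4 (s4): 2/4 = 1/2.
Minimum ratio is in the s4 row, so s4 leaves.

s4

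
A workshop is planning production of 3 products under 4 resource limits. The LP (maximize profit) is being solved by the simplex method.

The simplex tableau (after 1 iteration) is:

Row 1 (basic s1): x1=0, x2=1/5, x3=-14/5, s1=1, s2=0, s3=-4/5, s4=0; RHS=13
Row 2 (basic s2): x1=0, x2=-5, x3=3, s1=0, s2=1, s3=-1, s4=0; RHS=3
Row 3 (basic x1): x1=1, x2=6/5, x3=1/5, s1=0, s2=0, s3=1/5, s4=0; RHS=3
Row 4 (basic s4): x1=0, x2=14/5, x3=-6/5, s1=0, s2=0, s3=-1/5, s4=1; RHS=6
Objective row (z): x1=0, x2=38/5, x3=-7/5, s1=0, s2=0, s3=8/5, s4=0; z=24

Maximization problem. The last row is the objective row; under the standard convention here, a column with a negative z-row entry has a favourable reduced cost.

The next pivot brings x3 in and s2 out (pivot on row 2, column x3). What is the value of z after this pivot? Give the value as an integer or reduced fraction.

127/5

Minimum ratio for x3: 3/3 = 1.
z changes by −(z-row coeff of x3)·ratio = −(-7/5)·1 = 7/5.
New z = 24 + (7/5) = 127/5.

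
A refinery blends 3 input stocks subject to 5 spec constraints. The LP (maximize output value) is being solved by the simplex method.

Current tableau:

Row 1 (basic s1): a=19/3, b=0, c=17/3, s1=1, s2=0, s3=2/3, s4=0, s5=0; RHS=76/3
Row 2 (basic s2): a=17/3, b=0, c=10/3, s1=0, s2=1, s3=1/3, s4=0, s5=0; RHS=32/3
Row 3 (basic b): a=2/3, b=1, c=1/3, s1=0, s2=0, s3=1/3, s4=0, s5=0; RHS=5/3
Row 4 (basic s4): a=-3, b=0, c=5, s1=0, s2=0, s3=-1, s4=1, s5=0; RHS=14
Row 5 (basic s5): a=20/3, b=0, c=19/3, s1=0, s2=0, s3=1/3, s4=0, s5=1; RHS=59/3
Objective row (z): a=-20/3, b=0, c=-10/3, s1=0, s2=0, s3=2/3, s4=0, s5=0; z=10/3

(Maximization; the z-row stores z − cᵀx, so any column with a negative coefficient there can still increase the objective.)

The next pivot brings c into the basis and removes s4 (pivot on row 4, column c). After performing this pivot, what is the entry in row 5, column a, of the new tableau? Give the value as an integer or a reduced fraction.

157/15

Pivot element is row 4, column c: 5.
Normalize row 4: new (row 4, a) = (-3)/5 = -3/5.
row 5 ← row 5 − (19/3)·(new row 4): 20/3 − (19/3)·(-3/5) = 157/15.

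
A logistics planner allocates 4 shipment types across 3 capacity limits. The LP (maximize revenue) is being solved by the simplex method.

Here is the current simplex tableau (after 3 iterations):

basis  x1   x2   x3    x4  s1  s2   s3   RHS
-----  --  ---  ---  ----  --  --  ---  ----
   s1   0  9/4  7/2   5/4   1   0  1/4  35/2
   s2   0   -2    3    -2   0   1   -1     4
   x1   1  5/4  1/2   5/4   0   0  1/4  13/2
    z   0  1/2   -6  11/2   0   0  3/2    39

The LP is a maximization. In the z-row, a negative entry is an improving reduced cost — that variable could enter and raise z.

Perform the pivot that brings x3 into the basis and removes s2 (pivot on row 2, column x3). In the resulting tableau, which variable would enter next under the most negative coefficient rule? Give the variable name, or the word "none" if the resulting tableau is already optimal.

x2

Pivot element 3. New z-row = old z-row − (-6)·(row 2/3).
Updated z-row coefficients: x1: 0, x2: -7/2, x3: 0, x4: 3/2, s1: 0, s2: 2, s3: -1/2.
The most negative is -7/2 in column x2, so x2 would enter next.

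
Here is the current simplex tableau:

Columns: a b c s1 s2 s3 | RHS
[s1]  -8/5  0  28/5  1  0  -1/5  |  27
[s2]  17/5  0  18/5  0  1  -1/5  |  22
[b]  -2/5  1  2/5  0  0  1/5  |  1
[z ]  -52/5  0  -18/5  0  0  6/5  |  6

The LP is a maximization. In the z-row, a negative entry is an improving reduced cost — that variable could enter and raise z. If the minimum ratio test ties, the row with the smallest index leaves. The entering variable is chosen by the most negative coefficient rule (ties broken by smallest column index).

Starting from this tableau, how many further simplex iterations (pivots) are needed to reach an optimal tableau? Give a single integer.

pivot: a in, s2 out → z = 1246/17
No improving column remains; optimal.

1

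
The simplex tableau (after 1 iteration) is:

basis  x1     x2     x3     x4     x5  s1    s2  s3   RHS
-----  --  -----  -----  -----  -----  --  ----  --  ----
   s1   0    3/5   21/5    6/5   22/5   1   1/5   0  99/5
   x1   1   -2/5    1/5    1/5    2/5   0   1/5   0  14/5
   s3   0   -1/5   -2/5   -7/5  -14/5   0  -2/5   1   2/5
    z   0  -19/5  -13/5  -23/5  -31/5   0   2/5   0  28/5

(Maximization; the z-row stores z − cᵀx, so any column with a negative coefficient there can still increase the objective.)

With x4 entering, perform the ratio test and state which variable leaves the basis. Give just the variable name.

Ratios: row 1 (s1): (99/5)/(6/5) = 33/2; row 2 (x1): (14/5)/(1/5) = 14; row 3 (s3): entry -7/5 ≤ 0, skip.
Minimum ratio 14 is in the x1 row, so x1 leaves.

x1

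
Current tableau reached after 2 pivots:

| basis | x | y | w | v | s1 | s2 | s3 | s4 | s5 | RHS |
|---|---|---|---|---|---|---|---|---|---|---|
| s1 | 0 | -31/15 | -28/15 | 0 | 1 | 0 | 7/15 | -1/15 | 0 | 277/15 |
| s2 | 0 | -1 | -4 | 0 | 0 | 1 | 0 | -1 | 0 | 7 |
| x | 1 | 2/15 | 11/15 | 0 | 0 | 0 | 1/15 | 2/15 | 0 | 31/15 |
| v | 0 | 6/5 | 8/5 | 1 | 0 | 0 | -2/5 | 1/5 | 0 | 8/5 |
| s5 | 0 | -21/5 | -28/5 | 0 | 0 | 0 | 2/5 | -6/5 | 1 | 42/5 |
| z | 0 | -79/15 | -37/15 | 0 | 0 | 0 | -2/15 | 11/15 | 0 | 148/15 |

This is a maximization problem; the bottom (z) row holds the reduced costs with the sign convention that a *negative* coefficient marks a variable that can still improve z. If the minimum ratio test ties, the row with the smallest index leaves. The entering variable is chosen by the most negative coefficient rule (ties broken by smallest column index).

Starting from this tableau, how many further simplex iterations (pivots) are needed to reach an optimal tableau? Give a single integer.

2

pivot: y in, v out → z = 152/9
pivot: s3 in, x out → z = 49
No improving column remains; optimal.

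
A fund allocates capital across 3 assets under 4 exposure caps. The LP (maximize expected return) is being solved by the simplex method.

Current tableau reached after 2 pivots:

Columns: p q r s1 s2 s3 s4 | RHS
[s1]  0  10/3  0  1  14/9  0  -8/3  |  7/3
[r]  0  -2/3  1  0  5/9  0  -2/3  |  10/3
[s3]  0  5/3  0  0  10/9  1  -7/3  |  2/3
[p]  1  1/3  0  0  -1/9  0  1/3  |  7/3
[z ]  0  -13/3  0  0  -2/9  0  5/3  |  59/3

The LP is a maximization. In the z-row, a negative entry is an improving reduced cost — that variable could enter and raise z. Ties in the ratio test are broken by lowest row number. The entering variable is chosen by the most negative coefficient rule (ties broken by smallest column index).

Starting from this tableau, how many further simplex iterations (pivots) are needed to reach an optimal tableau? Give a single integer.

3

pivot: q in, s3 out → z = 107/5
pivot: s4 in, s1 out → z = 118/5
pivot: s3 in, p out → z = 29
No improving column remains; optimal.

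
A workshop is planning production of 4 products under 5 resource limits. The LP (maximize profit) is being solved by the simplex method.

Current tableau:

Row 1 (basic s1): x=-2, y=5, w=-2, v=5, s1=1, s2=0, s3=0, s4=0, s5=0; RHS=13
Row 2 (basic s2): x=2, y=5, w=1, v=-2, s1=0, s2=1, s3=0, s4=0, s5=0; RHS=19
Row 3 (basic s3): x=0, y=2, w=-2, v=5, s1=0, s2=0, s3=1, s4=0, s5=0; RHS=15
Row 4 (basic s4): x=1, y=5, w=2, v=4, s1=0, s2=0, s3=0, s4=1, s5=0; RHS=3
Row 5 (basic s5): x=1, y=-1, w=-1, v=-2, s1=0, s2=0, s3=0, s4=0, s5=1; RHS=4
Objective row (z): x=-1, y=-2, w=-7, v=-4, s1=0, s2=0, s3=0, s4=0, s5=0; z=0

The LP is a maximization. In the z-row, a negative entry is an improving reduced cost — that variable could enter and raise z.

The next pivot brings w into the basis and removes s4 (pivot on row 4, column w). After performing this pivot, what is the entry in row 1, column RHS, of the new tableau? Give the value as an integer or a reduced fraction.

16

Pivot element is row 4, column w: 2.
Normalize row 4: new (row 4, RHS) = 3/2 = 3/2.
row 1 ← row 1 − (-2)·(new row 4): 13 − (-2)·(3/2) = 16.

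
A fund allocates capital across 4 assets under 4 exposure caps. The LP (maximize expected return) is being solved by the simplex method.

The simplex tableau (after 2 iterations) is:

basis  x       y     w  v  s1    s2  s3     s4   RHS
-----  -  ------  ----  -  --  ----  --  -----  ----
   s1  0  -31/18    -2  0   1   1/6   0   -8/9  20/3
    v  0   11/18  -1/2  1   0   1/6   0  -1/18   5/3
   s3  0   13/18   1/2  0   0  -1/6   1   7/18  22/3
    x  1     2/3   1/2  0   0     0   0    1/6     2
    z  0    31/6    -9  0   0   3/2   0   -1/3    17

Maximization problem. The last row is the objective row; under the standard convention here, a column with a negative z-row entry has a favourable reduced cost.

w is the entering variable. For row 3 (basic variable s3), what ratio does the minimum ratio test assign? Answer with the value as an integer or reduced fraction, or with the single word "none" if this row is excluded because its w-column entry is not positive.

44/3

Ratio = RHS / (w entry) = (22/3) / (1/2) = 44/3.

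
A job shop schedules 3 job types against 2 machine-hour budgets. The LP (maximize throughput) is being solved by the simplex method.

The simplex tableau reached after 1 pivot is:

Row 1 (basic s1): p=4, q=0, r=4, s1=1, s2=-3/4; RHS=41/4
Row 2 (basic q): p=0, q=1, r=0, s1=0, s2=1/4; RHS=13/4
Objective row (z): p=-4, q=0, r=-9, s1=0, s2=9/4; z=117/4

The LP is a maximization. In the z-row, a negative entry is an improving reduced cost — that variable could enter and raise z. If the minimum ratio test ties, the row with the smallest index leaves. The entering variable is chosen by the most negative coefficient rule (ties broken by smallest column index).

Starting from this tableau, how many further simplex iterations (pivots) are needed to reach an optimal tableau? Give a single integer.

1

pivot: r in, s1 out → z = 837/16
No improving column remains; optimal.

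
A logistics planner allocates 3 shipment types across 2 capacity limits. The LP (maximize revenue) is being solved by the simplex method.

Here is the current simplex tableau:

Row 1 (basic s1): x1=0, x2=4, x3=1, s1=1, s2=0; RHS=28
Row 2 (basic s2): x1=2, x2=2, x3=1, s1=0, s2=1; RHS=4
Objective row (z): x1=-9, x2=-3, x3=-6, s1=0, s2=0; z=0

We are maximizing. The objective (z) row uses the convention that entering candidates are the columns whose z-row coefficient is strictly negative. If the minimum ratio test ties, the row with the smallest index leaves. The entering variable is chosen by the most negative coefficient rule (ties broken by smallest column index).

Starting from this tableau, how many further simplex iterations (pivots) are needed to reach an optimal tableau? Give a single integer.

pivot: x1 in, s2 out → z = 18
pivot: x3 in, x1 out → z = 24
No improving column remains; optimal.

2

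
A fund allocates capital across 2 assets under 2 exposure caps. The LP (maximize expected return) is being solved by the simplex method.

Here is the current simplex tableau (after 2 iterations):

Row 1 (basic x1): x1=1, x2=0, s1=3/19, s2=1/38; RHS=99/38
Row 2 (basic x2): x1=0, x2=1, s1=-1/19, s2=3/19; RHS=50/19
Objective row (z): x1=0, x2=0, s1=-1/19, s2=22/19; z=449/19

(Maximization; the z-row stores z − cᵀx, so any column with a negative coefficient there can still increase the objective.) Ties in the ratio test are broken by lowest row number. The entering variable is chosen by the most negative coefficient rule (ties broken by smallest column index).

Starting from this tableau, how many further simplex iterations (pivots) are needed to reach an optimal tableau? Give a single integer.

pivot: s1 in, x1 out → z = 49/2
No improving column remains; optimal.

1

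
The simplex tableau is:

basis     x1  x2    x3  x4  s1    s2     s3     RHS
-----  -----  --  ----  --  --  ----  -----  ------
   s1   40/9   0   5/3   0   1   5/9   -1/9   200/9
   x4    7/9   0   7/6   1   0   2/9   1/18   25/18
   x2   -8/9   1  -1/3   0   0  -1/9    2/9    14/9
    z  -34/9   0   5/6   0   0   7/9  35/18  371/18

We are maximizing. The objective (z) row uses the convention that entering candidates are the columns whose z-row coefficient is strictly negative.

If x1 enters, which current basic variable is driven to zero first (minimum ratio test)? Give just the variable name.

x4

Ratios: row 1 (s1): (200/9)/(40/9) = 5; row 2 (x4): (25/18)/(7/9) = 25/14; row 3 (x2): entry -8/9 ≤ 0, skip.
Minimum ratio 25/14 is in the x4 row, so x4 leaves.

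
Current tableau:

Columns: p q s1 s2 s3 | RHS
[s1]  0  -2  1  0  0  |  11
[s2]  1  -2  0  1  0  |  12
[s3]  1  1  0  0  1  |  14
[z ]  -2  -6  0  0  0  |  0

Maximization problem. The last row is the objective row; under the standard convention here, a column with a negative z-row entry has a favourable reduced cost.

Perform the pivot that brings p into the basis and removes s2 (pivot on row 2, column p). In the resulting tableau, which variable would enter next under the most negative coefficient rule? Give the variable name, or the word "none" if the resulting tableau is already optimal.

q

Pivot element 1. New z-row = old z-row − (-2)·(row 2/1).
Updated z-row coefficients: p: 0, q: -10, s1: 0, s2: 2, s3: 0.
The most negative is -10 in column q, so q would enter next.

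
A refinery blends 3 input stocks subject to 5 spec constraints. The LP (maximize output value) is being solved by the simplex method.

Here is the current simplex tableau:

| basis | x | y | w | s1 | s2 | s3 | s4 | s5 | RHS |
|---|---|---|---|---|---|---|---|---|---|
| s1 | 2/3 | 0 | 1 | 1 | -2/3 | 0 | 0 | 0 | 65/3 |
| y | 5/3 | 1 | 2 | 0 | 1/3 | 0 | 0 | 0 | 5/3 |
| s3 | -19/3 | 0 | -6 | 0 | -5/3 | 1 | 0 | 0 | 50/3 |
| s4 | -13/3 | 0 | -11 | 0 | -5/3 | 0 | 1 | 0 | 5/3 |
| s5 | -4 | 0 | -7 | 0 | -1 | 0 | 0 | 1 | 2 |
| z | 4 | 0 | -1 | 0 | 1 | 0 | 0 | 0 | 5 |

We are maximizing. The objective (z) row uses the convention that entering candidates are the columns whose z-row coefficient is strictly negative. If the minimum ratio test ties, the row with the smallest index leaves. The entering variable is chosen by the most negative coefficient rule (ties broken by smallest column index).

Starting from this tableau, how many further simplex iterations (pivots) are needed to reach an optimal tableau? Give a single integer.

1

pivot: w in, y out → z = 35/6
No improving column remains; optimal.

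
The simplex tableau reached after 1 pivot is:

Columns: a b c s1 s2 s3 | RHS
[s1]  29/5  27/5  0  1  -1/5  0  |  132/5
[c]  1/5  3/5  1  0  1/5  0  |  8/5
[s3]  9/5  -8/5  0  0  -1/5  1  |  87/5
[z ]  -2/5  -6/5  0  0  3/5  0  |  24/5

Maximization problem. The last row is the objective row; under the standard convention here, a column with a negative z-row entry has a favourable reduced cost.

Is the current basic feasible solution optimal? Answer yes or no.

Column a has objective-row coefficient -2/5, which is negative; an improving pivot exists, so not yet optimal.

no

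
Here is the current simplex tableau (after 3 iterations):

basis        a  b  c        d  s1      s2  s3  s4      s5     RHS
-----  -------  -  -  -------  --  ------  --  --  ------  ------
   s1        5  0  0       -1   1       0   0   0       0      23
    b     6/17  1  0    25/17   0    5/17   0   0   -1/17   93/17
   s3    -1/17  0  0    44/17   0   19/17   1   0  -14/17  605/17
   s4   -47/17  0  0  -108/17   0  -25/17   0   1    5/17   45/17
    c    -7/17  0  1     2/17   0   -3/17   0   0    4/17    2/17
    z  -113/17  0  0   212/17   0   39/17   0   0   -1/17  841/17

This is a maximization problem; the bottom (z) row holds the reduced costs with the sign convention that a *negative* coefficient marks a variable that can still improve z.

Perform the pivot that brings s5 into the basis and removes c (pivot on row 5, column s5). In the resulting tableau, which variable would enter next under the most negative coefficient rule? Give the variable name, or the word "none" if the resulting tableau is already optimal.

Pivot element 4/17. New z-row = old z-row − (-1/17)·(row 5/(4/17)).
Updated z-row coefficients: a: -27/4, b: 0, c: 1/4, d: 25/2, s1: 0, s2: 9/4, s3: 0, s4: 0, s5: 0.
The most negative is -27/4 in column a, so a would enter next.

a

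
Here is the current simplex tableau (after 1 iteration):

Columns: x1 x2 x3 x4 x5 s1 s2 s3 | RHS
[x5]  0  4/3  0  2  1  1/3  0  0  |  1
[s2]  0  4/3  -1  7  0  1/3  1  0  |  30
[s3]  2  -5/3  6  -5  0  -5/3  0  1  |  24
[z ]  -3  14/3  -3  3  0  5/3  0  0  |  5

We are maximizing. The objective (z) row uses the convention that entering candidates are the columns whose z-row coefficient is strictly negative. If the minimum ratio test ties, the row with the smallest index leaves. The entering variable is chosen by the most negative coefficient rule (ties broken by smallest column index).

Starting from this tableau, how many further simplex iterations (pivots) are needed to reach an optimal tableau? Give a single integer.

3

pivot: x1 in, s3 out → z = 41
pivot: x4 in, x5 out → z = 173/4
pivot: s1 in, x4 out → z = 87/2
No improving column remains; optimal.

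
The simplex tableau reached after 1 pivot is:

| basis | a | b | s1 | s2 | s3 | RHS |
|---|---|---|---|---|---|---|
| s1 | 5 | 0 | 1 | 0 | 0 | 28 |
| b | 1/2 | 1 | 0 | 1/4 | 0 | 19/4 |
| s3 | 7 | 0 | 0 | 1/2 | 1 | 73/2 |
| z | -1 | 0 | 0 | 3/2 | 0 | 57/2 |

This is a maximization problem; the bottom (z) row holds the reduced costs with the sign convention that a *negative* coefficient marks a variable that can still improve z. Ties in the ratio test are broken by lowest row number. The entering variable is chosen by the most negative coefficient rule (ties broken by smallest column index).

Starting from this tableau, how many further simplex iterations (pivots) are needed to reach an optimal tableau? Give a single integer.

1

pivot: a in, s3 out → z = 236/7
No improving column remains; optimal.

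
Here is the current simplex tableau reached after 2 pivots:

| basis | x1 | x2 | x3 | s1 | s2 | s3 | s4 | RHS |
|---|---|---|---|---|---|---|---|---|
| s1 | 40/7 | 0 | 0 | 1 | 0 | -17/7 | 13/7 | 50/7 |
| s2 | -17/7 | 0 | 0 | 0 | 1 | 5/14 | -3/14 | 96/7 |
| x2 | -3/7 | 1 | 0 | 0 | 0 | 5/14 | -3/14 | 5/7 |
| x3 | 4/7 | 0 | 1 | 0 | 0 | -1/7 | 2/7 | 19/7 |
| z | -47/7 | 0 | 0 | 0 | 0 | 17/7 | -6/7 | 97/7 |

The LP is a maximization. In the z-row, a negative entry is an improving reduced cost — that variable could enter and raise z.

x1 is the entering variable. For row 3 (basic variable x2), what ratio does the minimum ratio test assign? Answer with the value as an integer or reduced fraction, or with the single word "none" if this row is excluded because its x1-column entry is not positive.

none

The x1 entry in row 3 is -3/7 ≤ 0, so this row gives no ratio.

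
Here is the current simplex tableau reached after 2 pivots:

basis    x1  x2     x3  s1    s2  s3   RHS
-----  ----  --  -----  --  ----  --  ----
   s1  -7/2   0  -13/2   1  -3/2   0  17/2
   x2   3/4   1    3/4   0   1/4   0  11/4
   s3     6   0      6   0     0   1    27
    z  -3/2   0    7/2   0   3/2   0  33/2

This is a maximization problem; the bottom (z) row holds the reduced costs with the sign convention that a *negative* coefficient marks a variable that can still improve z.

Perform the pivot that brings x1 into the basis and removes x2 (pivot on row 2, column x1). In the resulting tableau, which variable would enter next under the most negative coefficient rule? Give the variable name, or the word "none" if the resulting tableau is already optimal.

Pivot element 3/4. New z-row = old z-row − (-3/2)·(row 2/(3/4)).
Updated z-row coefficients: x1: 0, x2: 2, x3: 5, s1: 0, s2: 2, s3: 0.
No coefficient is strictly negative; the tableau after this pivot is optimal.

none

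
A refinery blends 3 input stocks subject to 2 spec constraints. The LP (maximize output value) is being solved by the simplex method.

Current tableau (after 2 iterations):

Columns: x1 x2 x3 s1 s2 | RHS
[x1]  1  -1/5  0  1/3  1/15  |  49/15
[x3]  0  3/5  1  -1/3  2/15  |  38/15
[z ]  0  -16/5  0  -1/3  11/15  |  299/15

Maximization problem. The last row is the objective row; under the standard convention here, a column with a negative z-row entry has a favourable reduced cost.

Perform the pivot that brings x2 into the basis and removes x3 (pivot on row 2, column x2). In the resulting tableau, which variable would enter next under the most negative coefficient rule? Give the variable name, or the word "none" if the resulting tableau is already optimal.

Pivot element 3/5. New z-row = old z-row − (-16/5)·(row 2/(3/5)).
Updated z-row coefficients: x1: 0, x2: 0, x3: 16/3, s1: -19/9, s2: 13/9.
The most negative is -19/9 in column s1, so s1 would enter next.

s1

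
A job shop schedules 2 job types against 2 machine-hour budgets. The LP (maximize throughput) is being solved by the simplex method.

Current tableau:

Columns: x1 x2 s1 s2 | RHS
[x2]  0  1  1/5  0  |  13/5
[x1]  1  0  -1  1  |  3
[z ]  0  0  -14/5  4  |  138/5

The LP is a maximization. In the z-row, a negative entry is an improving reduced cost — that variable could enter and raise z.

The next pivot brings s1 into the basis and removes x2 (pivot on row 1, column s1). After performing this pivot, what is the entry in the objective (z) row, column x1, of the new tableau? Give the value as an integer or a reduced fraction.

0

Pivot element is row 1, column s1: 1/5.
Normalize row 1: new (row 1, x1) = 0/(1/5) = 0.
z-row ← z-row − (-14/5)·(new row 1): 0 − (-14/5)·0 = 0.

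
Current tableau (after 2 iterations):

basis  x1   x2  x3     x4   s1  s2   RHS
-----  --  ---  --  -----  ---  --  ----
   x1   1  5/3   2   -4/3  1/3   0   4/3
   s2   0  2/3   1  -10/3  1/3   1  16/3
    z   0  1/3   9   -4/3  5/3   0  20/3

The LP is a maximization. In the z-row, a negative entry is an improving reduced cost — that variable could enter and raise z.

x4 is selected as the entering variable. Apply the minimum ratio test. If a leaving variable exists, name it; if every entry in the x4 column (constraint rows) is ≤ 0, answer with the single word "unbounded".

unbounded

x4-column entries: row 1: -4/3, row 2: -10/3. All ≤ 0, so x4 can increase without bound; the LP is unbounded in this direction.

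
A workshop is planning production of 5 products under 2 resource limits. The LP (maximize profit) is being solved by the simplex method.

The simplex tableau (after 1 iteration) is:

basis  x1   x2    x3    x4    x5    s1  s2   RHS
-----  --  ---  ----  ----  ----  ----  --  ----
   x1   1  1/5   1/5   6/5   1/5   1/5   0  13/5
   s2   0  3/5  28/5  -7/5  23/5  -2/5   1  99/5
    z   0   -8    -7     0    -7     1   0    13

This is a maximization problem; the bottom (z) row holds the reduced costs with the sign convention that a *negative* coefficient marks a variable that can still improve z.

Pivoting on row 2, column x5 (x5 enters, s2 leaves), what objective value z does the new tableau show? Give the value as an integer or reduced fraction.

Minimum ratio for x5: (99/5)/(23/5) = 99/23.
z changes by −(z-row coeff of x5)·ratio = −(-7)·(99/23) = 693/23.
New z = 13 + (693/23) = 992/23.

992/23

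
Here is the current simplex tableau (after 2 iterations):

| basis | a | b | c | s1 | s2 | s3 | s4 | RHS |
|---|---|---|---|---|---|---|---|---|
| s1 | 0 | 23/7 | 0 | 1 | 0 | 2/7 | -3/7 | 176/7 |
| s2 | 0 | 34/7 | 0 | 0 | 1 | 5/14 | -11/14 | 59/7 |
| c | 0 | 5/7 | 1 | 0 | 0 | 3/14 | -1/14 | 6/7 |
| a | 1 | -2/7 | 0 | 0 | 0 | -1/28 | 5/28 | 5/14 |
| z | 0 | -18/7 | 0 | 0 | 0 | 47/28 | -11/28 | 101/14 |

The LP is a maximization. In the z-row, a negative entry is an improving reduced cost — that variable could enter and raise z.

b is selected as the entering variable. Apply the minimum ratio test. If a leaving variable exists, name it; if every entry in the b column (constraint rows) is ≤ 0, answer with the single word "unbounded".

Ratios: row 1 (s1): (176/7)/(23/7) = 176/23; row 2 (s2): (59/7)/(34/7) = 59/34; row 3 (c): (6/7)/(5/7) = 6/5; row 4 (a): entry -2/7 ≤ 0, skip.
Minimum ratio is in the c row, so c leaves.

c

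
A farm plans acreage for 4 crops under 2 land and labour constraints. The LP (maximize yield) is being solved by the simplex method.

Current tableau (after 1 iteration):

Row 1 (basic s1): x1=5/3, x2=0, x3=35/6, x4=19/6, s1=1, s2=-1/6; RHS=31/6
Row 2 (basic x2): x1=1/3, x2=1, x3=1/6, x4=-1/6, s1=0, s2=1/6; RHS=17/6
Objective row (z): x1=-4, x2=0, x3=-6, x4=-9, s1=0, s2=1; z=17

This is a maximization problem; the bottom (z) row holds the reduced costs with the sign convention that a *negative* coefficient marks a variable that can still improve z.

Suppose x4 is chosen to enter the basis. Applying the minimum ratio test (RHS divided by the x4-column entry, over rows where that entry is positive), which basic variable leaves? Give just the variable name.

s1

Ratios: row 1 (s1): (31/6)/(19/6) = 31/19; row 2 (x2): entry -1/6 ≤ 0, skip.
Minimum ratio 31/19 is in the s1 row, so s1 leaves.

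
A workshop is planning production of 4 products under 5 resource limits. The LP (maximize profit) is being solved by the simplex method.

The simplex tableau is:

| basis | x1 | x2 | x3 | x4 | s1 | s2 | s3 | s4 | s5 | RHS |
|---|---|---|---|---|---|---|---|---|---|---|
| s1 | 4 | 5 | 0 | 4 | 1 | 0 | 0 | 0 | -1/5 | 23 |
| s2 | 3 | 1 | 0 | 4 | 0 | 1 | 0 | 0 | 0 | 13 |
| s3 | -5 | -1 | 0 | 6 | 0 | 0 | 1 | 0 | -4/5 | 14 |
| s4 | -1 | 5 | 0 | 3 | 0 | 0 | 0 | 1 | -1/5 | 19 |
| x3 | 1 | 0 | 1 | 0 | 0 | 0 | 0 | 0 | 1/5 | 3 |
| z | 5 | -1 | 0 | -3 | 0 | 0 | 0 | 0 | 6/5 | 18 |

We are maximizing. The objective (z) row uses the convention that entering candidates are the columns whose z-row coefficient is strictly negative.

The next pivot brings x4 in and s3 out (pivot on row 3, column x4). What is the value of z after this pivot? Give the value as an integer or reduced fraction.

25

Minimum ratio for x4: 14/6 = 7/3.
z changes by −(z-row coeff of x4)·ratio = −(-3)·(7/3) = 7.
New z = 18 + 7 = 25.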